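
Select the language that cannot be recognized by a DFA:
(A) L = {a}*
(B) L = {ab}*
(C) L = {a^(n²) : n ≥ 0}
(C) {a^(n²) : n ≥ 0}

(C) L = {a^(n²) : n ≥ 0} is NOT regular.

The pumping lemma can be used to prove this:
After pumping, length is no longer a perfect square

The other languages are regular because they can be recognized by finite automata.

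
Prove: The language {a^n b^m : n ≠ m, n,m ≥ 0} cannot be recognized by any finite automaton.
Assume for contradiction that L is regular, and let p ≥ 1 be the pumping length given by the pumping lemma.
Choose s = a^p b^(p + p!). Then s ∈ L because p ≠ p + p! (as p! ≥ 1), and |s| ≥ p.
By the pumping lemma, s = xyz for some x, y, z with |xy| ≤ p, |y| ≥ 1, and xy^i z ∈ L for every i ≥ 0.
Since |xy| ≤ p and the first p symbols of s are all a's, y = a^k for some k with 1 ≤ k ≤ p.
For every i ≥ 0, xy^i z = a^(p + (i − 1)k) b^(p + p!).

Because 1 ≤ k ≤ p, k divides p!. Let t = p!/k (a positive integer) and take i = t + 1.
Then the number of a's is p + tk = p + p!, which equals the number of b's.
So xy^(t+1) z = a^(p + p!) b^(p + p!) has equally many a's and b's and is NOT in L.

This contradicts the pumping lemma, which requires xy^i z ∈ L for all i ≥ 0.
Hence L = {a^n b^m : n ≠ m, n,m ≥ 0} is not regular. ∎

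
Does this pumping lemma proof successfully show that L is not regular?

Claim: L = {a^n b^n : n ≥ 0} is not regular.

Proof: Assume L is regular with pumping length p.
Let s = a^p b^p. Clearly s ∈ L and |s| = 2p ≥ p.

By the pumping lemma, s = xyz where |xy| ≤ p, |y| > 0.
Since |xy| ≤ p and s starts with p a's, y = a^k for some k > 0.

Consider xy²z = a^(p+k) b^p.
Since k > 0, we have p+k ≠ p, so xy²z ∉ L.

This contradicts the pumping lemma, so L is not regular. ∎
The proof is correct.

This proof is valid because:
1. The string s = a^p b^p is correctly in L
2. The decomposition analysis is correct: y must consist only of a's
3. The contradiction is valid: pumping increases a's but not b's
4. The conclusion follows logically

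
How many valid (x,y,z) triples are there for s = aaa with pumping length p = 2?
3

For s = 'aaa' with pumping length p = 2:

Constraints: |xy| ≤ 2, |y| > 0

Valid decompositions (|xy| ≤ p, |y| ≥ 1):
  • x='', y='a', z='aa'
  • x='a', y='a', z='a'
  • x='', y='aa', z='a'

Total count: 3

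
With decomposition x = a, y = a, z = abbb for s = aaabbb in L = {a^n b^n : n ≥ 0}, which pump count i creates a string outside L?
i = 2

xy²z = a · aa · abbb = aaaabbb; aaaabbb has 4 a's and 3 b's; 4 ≠ 3, so it is not in L.
(Other choices also work, e.g. i = 0, 3; only i = 1 is guaranteed to stay in L since xy¹z = s.)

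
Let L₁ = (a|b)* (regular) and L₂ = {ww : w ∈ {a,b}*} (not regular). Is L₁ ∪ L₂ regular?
Yes — L₁ ∪ L₂ is regular.

{ww} ⊆ (a|b)*, so L₁ ∪ L₂ = (a|b)*, which is regular.

Note that the bare facts "L₁ regular, L₂ non-regular" do not settle the question by themselves: the closure of regular languages under ∪, ∩, complement and difference applies only when BOTH operands are regular. With a non-regular operand the result can come out regular or non-regular depending on the specific languages, so one has to work out L₁ ∪ L₂ for this particular pair, as above.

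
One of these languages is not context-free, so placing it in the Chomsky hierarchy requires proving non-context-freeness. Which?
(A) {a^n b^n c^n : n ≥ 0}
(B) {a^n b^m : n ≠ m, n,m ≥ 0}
(A) {a^n b^n c^n : n ≥ 0}

(A) {a^n b^n c^n : n ≥ 0} requires the CFL pumping lemma.

- {a^n b^m : n ≠ m, n,m ≥ 0} is context-free (but not regular)
  • Can be shown non-regular with the regular pumping lemma
  • After pumping a's, we can make n = m

- {a^n b^n c^n : n ≥ 0} is NOT context-free
  • Requires the CFL pumping lemma to prove
  • Cannot maintain three equal counts simultaneously

The CFL pumping lemma is "stronger" in that it can prove non-membership
in the larger class of context-free languages.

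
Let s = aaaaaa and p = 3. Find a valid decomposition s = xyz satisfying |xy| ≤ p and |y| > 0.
x = '', y = 'aaa', z = 'aaa'

For s = aaaaaa and p = 3, one valid decomposition is:
- x = '' (length 0)
- y = 'aaa' (length 3)
- z = 'aaa' (length 3)

Verification:
- xyz = '' + 'aaa' + 'aaa' = aaaaaa ✓
- |xy| = 3 ≤ 3 ✓
- |y| = 3 > 0 ✓

All pumping lemma constraints are satisfied.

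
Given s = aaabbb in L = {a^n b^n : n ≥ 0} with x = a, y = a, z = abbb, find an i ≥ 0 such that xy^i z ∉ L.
i = 2

xy²z = a · aa · abbb = aaaabbb; aaaabbb has 4 a's and 3 b's; 4 ≠ 3, so it is not in L.
(Other choices also work, e.g. i = 0, 3; only i = 1 is guaranteed to stay in L since xy¹z = s.)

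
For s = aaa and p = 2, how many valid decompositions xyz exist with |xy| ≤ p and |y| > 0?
3

For s = 'aaa' with pumping length p = 2:

Constraints: |xy| ≤ 2, |y| > 0

Valid decompositions (|xy| ≤ p, |y| ≥ 1):
  • x='', y='a', z='aa'
  • x='a', y='a', z='a'
  • x='', y='aa', z='a'

Total count: 3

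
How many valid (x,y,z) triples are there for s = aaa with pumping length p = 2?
3

For s = 'aaa' with pumping length p = 2:

Constraints: |xy| ≤ 2, |y| > 0

Valid decompositions (|xy| ≤ p, |y| ≥ 1):
  • x='', y='a', z='aa'
  • x='a', y='a', z='a'
  • x='', y='aa', z='a'

Total count: 3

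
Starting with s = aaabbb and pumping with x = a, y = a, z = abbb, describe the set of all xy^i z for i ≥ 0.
{xy^i z : i ≥ 0} = {a^(2+i) b^3 : i ≥ 0} = {aabbb, aaabbb, aaaabbb, ...}

With x = a, y = a, z = abbb: Starting with aaabbb and pumping the second 'a', we get strings with 2+i a's followed by 3 b's for i = 0, 1, 2, ...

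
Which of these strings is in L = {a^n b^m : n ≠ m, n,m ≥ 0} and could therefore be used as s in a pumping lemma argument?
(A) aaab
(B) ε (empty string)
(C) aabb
(A) aaab

The pumping lemma is applied to a string s that lies in L, so first check membership of each option:
- (A) aaab = a^3 b^1 with 3 ≠ 1, so it is in L ✓
- (B) ε = a^0 b^0 has n = m = 0, so it is not in L ✗
- (C) aabb = a^2 b^2 has n = m = 2, so it is not in L ✗

Only (A) aaab is in L, so it is the only candidate that could play the role of s.
(In a complete proof one picks s in terms of the pumping length p so that |s| ≥ p is guaranteed; a fixed string like aaab illustrates the shape of such an s.)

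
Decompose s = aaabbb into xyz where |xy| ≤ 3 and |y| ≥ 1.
x = 'a', y = 'a', z = 'abbb'

For s = aaabbb and p = 3, one valid decomposition is:
- x = 'a' (length 1)
- y = 'a' (length 1)
- z = 'abbb' (length 4)

Verification:
- xyz = 'a' + 'a' + 'abbb' = aaabbb ✓
- |xy| = 2 ≤ 3 ✓
- |y| = 1 > 0 ✓

All pumping lemma constraints are satisfied.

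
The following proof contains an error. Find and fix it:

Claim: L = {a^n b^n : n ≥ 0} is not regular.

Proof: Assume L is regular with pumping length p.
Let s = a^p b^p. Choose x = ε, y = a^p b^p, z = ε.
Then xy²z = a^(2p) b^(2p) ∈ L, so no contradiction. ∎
Error: The decomposition violates |xy| ≤ p. With y = a^p b^p, |xy| = |y| = 2p > p. (The proof also miscomputes xy²z, which would be a^p b^p a^p b^p rather than a^(2p) b^(2p), and it wrongly treats one harmless decomposition as settling the matter — the prover does not get to choose the decomposition.)

Correction: The pumping lemma requires |xy| ≤ p, and the argument must handle every decomposition satisfying |xy| ≤ p, |y| ≥ 1. Since s starts with p a's, any such y consists only of a's, say y = a^k with k ≥ 1. Then xy²z = a^(p+k) b^p has unequal numbers of a's and b's, so xy²z ∉ L — the required contradiction.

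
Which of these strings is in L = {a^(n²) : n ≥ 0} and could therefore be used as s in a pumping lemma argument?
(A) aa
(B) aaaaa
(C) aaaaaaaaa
(C) aaaaaaaaa

The pumping lemma is applied to a string s that lies in L, so first check membership of each option:
- (A) aa has length 2, strictly between 1² = 1 and 2² = 4, so it is not in L ✗
- (B) aaaaa has length 5, strictly between 2² = 4 and 3² = 9, so it is not in L ✗
- (C) aaaaaaaaa has length 9 = 3², a perfect square, so it is in L ✓

Only (C) aaaaaaaaa is in L, so it is the only candidate that could play the role of s.
(In a complete proof one picks s in terms of the pumping length p so that |s| ≥ p is guaranteed; a fixed string like aaaaaaaaa illustrates the shape of such an s.)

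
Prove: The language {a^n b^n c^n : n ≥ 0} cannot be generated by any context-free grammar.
Assume for contradiction that L is context-free, and let p ≥ 1 be the pumping length given by the pumping lemma for CFLs.
Choose s = a^p b^p c^p. Then s ∈ L and |s| = 3p ≥ p.
By the CFL pumping lemma, s = uvxyz for some u, v, x, y, z with |vxy| ≤ p, |vy| ≥ 1, and uv^i xy^i z ∈ L for every i ≥ 0.

Because |vxy| ≤ p, the window vxy cannot contain both an a and a c: any substring of s containing both must include the entire block b^p plus at least one a and one c, so it has length ≥ p + 2 > p.
Hence at least one of the letters a, c does not occur in vy at all.

Take i = 0: the string uxz is obtained from s by deleting |vy| ≥ 1 symbols, so |uxz| = 3p − |vy| < 3p.
But the letter (a or c) that does not occur in vy still occurs exactly p times in uxz. Every string of L with exactly p copies of some letter is a^p b^p c^p, of length 3p. Since |uxz| < 3p, uxz ∉ L.

This contradicts the CFL pumping lemma, which requires uv^i xy^i z ∈ L for all i ≥ 0.
Hence L = {a^n b^n c^n : n ≥ 0} is not context-free. ∎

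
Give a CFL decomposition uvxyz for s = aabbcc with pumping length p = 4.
u='a', v='a', x='bb', y='c', z='c'

For s = aabbcc with pumping length p = 4:

One valid decomposition:
- u = 'a'
- v = 'a'
- x = 'bb'
- y = 'c'
- z = 'c'

Verification:
- uvxyz = 'a' + 'a' + 'bb' + 'c' + 'c' = aabbcc ✓
- |vxy| = |'abbc'| = 4 ≤ 4 ✓
- |vy| = |'ac'| = 2 > 0 ✓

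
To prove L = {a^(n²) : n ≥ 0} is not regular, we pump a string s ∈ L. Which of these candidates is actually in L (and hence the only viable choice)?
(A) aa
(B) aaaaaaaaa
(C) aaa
(B) aaaaaaaaa

The pumping lemma is applied to a string s that lies in L, so first check membership of each option:
- (A) aa has length 2, strictly between 1² = 1 and 2² = 4, so it is not in L ✗
- (B) aaaaaaaaa has length 9 = 3², a perfect square, so it is in L ✓
- (C) aaa has length 3, strictly between 1² = 1 and 2² = 4, so it is not in L ✗

Only (B) aaaaaaaaa is in L, so it is the only candidate that could play the role of s.
(In a complete proof one picks s in terms of the pumping length p so that |s| ≥ p is guaranteed; a fixed string like aaaaaaaaa illustrates the shape of such an s.)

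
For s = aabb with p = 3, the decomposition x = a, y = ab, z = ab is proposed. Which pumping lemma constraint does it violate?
Violated: xyz = s

The decomposition x = a, y = ab, z = ab for s = aabb with p = 3
violates the constraint: xyz = s

xyz = 'a' + 'ab' + 'ab' = 'aabab' ≠ 'aabb' = s. The decomposition doesn't reconstruct s.

Pumping lemma constraints:
1. xyz = s (decomposition is valid)
2. |xy| ≤ p
3. |y| > 0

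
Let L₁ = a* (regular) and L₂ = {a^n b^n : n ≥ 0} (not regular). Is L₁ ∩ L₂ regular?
Yes — L₁ ∩ L₂ is regular.

A string of a* contains no b's, and the only string of {a^n b^n} with no b's is ε (n = 0). So L₁ ∩ L₂ = {ε}, a finite language, which is regular.

Note that the bare facts "L₁ regular, L₂ non-regular" do not settle the question by themselves: the closure of regular languages under ∪, ∩, complement and difference applies only when BOTH operands are regular. With a non-regular operand the result can come out regular or non-regular depending on the specific languages, so one has to work out L₁ ∩ L₂ for this particular pair, as above.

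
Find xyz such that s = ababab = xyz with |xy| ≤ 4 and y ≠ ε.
x = 'a', y = 'b', z = 'abab'

For s = ababab and p = 4, one valid decomposition is:
- x = 'a' (length 1)
- y = 'b' (length 1)
- z = 'abab' (length 4)

Verification:
- xyz = 'a' + 'b' + 'abab' = ababab ✓
- |xy| = 2 ≤ 4 ✓
- |y| = 1 > 0 ✓

All pumping lemma constraints are satisfied.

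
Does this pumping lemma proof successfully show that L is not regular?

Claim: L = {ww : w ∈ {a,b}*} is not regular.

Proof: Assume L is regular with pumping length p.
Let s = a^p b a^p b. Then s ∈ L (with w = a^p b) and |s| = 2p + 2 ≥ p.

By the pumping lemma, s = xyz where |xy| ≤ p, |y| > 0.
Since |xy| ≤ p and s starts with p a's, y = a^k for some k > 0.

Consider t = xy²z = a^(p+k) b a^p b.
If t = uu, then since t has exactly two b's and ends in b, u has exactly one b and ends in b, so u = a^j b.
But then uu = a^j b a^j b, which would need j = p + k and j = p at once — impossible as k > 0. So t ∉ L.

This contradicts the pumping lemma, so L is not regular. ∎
The proof is correct.

This proof is valid because:
1. s = a^p b a^p b is in L and is chosen in terms of p, so |s| ≥ p holds for every p
2. The decomposition analysis is correct: |xy| ≤ p forces y to lie inside the leading a's
3. The contradiction is valid: the argument shows a^(p+k) b a^p b cannot be split into two equal halves
4. The conclusion follows logically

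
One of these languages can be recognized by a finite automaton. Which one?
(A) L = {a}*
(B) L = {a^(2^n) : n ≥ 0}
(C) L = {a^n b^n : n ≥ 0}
(A) {a}*

(A) L = {a}* is regular.

This can be recognized by a finite automaton (DFA/NFA).
Regular expressions like {a}* define regular languages.

The other choices are not regular:
- {a^(2^n) : n ≥ 0}: After pumping, length is no longer a power of 2
- {a^n b^n : n ≥ 0}: After pumping, the number of a's and b's become unequal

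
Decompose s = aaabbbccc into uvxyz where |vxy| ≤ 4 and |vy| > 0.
u='aa', v='a', x='bb', y='b', z='ccc'

For s = aaabbbccc with pumping length p = 4:

One valid decomposition:
- u = 'aa'
- v = 'a'
- x = 'bb'
- y = 'b'
- z = 'ccc'

Verification:
- uvxyz = 'aa' + 'a' + 'bb' + 'b' + 'ccc' = aaabbbccc ✓
- |vxy| = |'abbb'| = 4 ≤ 4 ✓
- |vy| = |'ab'| = 2 > 0 ✓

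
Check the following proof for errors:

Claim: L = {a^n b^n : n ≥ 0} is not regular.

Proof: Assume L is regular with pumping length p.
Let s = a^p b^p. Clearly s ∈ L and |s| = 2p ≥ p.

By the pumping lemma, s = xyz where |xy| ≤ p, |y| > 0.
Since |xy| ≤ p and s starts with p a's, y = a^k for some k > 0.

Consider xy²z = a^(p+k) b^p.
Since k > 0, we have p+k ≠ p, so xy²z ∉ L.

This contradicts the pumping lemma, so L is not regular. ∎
The proof is correct.

This proof is valid because:
1. The string s = a^p b^p is correctly in L
2. The decomposition analysis is correct: y must consist only of a's
3. The contradiction is valid: pumping increases a's but not b's
4. The conclusion follows logically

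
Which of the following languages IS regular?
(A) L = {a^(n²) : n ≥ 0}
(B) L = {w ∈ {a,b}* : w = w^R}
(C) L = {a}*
(C) {a}*

(C) L = {a}* is regular.

This can be recognized by a finite automaton (DFA/NFA).
Regular expressions like {a}* define regular languages.

The other choices are not regular:
- {a^(n²) : n ≥ 0}: After pumping, length is no longer a perfect square
- {w ∈ {a,b}* : w = w^R}: After pumping, the string is no longer symmetric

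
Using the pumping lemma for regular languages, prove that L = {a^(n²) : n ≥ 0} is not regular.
Assume for contradiction that L is regular, and let p ≥ 1 be the pumping length given by the pumping lemma.
Choose s = a^(p²). Then s ∈ L and |s| = p² ≥ p.
By the pumping lemma, s = xyz for some x, y, z with |xy| ≤ p, |y| ≥ 1, and xy^i z ∈ L for every i ≥ 0.
Here y = a^k for some k with 1 ≤ k ≤ |xy| ≤ p.

Take i = 2: |xy²z| = p² + k.
Now p² < p² + k ≤ p² + p < p² + 2p + 1 = (p + 1)².
So |xy²z| lies strictly between the consecutive squares p² and (p + 1)², hence is not a perfect square, and xy²z ∉ L.

This contradicts the pumping lemma, which requires xy^i z ∈ L for all i ≥ 0.
Hence L = {a^(n²) : n ≥ 0} is not regular. ∎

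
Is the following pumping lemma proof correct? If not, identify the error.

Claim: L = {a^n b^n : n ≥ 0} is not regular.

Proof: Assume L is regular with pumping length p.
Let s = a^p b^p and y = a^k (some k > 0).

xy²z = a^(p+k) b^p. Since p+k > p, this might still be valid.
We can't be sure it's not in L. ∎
The proof is INCORRECT.

Error: The conclusion is wrong.
xy²z = a^(p+k) b^p is definitely NOT in L because the number of a's (p+k) ≠ number of b's (p).
The proof incorrectly doubts what is actually a valid contradiction.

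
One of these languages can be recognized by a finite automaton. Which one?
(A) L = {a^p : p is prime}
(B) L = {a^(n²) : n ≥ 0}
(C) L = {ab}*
(C) {ab}*

(C) L = {ab}* is regular.

This can be recognized by a finite automaton (DFA/NFA).
Regular expressions like {ab}* define regular languages.

The other choices are not regular:
- {a^p : p is prime}: After pumping, the length becomes composite
- {a^(n²) : n ≥ 0}: After pumping, length is no longer a perfect square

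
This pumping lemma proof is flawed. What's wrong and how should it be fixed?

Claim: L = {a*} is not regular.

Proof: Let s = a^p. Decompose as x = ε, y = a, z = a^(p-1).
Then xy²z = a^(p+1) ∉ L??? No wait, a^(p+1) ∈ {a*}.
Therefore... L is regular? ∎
Error: The proof attempts to show a*  is not regular, but a* IS regular!

Correction: a* is a regular language (recognized by a simple DFA with one accepting state and self-loop on 'a'). The pumping lemma can only prove non-regularity, not regularity. For regular languages, pumping always works.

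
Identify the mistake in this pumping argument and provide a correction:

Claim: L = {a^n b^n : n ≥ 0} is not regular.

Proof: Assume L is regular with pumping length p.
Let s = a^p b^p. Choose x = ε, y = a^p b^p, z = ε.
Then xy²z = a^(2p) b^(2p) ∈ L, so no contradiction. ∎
Error: The decomposition violates |xy| ≤ p. With y = a^p b^p, |xy| = |y| = 2p > p. (The proof also miscomputes xy²z, which would be a^p b^p a^p b^p rather than a^(2p) b^(2p), and it wrongly treats one harmless decomposition as settling the matter — the prover does not get to choose the decomposition.)

Correction: The pumping lemma requires |xy| ≤ p, and the argument must handle every decomposition satisfying |xy| ≤ p, |y| ≥ 1. Since s starts with p a's, any such y consists only of a's, say y = a^k with k ≥ 1. Then xy²z = a^(p+k) b^p has unequal numbers of a's and b's, so xy²z ∉ L — the required contradiction.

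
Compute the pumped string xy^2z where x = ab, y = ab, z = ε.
ababab

Given x = 'ab', y = 'ab', z = '' and i = 2:

xy^2z = x + y·y·...·y (2 times) + z
       = 'ab' + 'ab'^2 + ''
       = 'ab' + 'abab' + ''
       = 'ababab'

The pumped string is 'ababab' with length 6.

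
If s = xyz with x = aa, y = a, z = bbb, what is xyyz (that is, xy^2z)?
aaaabbb

Given x = 'aa', y = 'a', z = 'bbb' and i = 2:

xy^2z = x + y·y·...·y (2 times) + z
       = 'aa' + 'a'^2 + 'bbb'
       = 'aa' + 'aa' + 'bbb'
       = 'aaaabbb'

The pumped string is 'aaaabbb' with length 7.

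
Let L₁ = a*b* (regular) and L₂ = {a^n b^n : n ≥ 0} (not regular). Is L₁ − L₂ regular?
No — L₁ − L₂ is not regular.

a*b* − {a^n b^n} = {a^n b^m : n ≠ m}. If this were regular, then its complement intersected with a*b*, namely {a^n b^n : n ≥ 0}, would be regular too (closure under complement and intersection) — contradiction. So L₁ − L₂ is not regular.

Note that the bare facts "L₁ regular, L₂ non-regular" do not settle the question by themselves: the closure of regular languages under ∪, ∩, complement and difference applies only when BOTH operands are regular. With a non-regular operand the result can come out regular or non-regular depending on the specific languages, so one has to work out L₁ − L₂ for this particular pair, as above.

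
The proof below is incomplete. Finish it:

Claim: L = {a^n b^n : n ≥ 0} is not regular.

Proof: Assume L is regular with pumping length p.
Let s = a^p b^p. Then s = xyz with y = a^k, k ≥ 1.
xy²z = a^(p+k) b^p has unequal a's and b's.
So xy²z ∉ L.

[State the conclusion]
This contradicts the pumping lemma for regular languages,
which guarantees xy^i z ∈ L for all i ≥ 0.

Since our assumption that L is regular leads to a contradiction,
we conclude that L = {a^n b^n : n ≥ 0} is NOT regular. ∎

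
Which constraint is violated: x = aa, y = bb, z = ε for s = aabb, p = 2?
Violated: |xy| ≤ p

The decomposition x = aa, y = bb, z = ε for s = aabb with p = 2
violates the constraint: |xy| ≤ p

|xy| = |aabb| = 4 > 2 = p. The decomposition puts too many characters in xy.

Pumping lemma constraints:
1. xyz = s (decomposition is valid)
2. |xy| ≤ p
3. |y| > 0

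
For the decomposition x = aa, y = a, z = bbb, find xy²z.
aaaabbb

Given x = 'aa', y = 'a', z = 'bbb' and i = 2:

xy^2z = x + y·y·...·y (2 times) + z
       = 'aa' + 'a'^2 + 'bbb'
       = 'aa' + 'aa' + 'bbb'
       = 'aaaabbb'

The pumped string is 'aaaabbb' with length 7.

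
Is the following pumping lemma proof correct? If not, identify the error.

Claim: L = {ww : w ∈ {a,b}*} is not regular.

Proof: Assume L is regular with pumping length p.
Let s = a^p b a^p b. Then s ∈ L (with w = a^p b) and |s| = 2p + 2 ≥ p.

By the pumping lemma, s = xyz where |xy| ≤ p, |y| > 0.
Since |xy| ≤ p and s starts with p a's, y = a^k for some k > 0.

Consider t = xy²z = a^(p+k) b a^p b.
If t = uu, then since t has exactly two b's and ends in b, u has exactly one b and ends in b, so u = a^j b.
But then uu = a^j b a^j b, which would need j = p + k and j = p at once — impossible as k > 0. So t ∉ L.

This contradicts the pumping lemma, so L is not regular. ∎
The proof is correct.

This proof is valid because:
1. s = a^p b a^p b is in L and is chosen in terms of p, so |s| ≥ p holds for every p
2. The decomposition analysis is correct: |xy| ≤ p forces y to lie inside the leading a's
3. The contradiction is valid: the argument shows a^(p+k) b a^p b cannot be split into two equal halves
4. The conclusion follows logically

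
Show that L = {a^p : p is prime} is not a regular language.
Assume for contradiction that L is regular, and let p ≥ 1 be the pumping length given by the pumping lemma.
Choose a prime q with q ≥ p (one exists because there are infinitely many primes) and let s = a^q. Then s ∈ L and |s| = q ≥ p.
By the pumping lemma, s = xyz for some x, y, z with |xy| ≤ p, |y| ≥ 1, and xy^i z ∈ L for every i ≥ 0.
Here y = a^k for some k with 1 ≤ k ≤ p, and xy^i z = a^(q + (i − 1)k) for every i ≥ 0.

Take i = q + 1: |xy^(q+1) z| = q + qk = q(k + 1).
Both factors satisfy q ≥ 2 and k + 1 ≥ 2, so q(k + 1) is composite, and xy^(q+1) z ∉ L.

This contradicts the pumping lemma, which requires xy^i z ∈ L for all i ≥ 0.
Hence L = {a^p : p is prime} is not regular. ∎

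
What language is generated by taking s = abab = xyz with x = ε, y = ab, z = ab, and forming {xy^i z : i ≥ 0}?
{xy^i z : i ≥ 0} = {(ab)^(i+1) : i ≥ 0} = {ab, abab, ababab, ...}

With x = ε, y = ab, z = ab: Pumping 'ab' gives strings of alternating a's and b's.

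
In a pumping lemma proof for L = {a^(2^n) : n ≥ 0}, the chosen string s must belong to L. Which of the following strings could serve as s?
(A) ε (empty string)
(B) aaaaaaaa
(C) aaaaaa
(B) aaaaaaaa

The pumping lemma is applied to a string s that lies in L, so first check membership of each option:
- (A) ε has length 0, which is not a power of 2, so it is not in L ✗
- (B) aaaaaaaa has length 8 = 2^3, so it is in L ✓
- (C) aaaaaa has length 6, strictly between 2^2 = 4 and 2^3 = 8, so it is not in L ✗

Only (B) aaaaaaaa is in L, so it is the only candidate that could play the role of s.
(In a complete proof one picks s in terms of the pumping length p so that |s| ≥ p is guaranteed; a fixed string like aaaaaaaa illustrates the shape of such an s.)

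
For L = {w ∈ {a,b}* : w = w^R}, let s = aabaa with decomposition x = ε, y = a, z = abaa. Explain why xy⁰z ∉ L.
xy⁰z = abaa ∉ L

Pumping with i = 0 replaces y = a by y⁰ = ε:
- Original: s = xyz = aabaa; aabaa reversed is aabaa, the same string, so it is a palindrome and is in L
- Pumped: xy⁰z = ε · ε · abaa = abaa
- abaa reversed is aaba ≠ abaa, so it is not a palindrome and is not in L

The pumping lemma would require xy⁰z ∈ L, so this decomposition yields a contradiction.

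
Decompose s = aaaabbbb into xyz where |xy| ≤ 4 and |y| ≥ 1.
x = 'a', y = 'a', z = 'aabbbb'

For s = aaaabbbb and p = 4, one valid decomposition is:
- x = 'a' (length 1)
- y = 'a' (length 1)
- z = 'aabbbb' (length 6)

Verification:
- xyz = 'a' + 'a' + 'aabbbb' = aaaabbbb ✓
- |xy| = 2 ≤ 4 ✓
- |y| = 1 > 0 ✓

All pumping lemma constraints are satisfied.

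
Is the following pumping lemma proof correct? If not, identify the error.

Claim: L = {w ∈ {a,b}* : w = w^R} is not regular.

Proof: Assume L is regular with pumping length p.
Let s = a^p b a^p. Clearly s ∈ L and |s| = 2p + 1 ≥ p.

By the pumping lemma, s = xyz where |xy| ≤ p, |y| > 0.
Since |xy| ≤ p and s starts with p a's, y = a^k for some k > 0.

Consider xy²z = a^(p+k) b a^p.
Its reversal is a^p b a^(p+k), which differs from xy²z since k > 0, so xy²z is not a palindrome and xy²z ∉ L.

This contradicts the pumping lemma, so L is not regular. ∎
The proof is correct.

This proof is valid because:
1. s = a^p b a^p is in L and is chosen in terms of p, so |s| ≥ p holds for every p
2. The decomposition analysis is correct: |xy| ≤ p forces y to lie inside the leading a's
3. The contradiction is valid: a^(p+k) b a^p has more a's before the b than after it, so it is not a palindrome
4. The conclusion follows logically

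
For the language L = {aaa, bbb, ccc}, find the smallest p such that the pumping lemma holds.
p = 4

For a finite language L, the pumping lemma holds vacuously if p > max|s| for s ∈ L.

The longest string in L = {aaa, bbb, ccc} has length 3.
If p = 4, then no string s ∈ L has |s| ≥ p, so the condition is vacuously true.

The minimum pumping length is p = 4.

Why no smaller p works: for any p ≤ 3, the longest string s ∈ L has |s| = 3 ≥ p, so it would
have to be pumpable; but pumping up (i = 2, 3, ...) produces ever longer strings, which cannot all lie in the
finite language L. So the pumping property fails for every p ≤ 3.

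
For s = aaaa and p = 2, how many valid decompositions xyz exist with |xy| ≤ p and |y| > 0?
3

For s = 'aaaa' with pumping length p = 2:

Constraints: |xy| ≤ 2, |y| > 0

Valid decompositions (|xy| ≤ p, |y| ≥ 1):
  • x='', y='a', z='aaa'
  • x='a', y='a', z='aa'
  • x='', y='aa', z='aa'

Total count: 3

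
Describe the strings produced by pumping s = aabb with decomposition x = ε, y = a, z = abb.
{xy^i z : i ≥ 0} = {a^(i+1) b^2 : i ≥ 0} = {abb, aabb, aaabb, ...}

With x = ε, y = a, z = abb: Starting with aabb and pumping the first 'a' (z = abb keeps the second 'a'), we get strings with i+1 a's followed by 2 b's for i = 0, 1, 2, ...; note bb is not produced because z always contributes one a.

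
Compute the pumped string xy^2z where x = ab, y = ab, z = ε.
ababab

Given x = 'ab', y = 'ab', z = '' and i = 2:

xy^2z = x + y·y·...·y (2 times) + z
       = 'ab' + 'ab'^2 + ''
       = 'ab' + 'abab' + ''
       = 'ababab'

The pumped string is 'ababab' with length 6.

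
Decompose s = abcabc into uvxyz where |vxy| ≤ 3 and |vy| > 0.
u='ab', v='c', x='a', y='b', z='c'

For s = abcabc with pumping length p = 3:

One valid decomposition:
- u = 'ab'
- v = 'c'
- x = 'a'
- y = 'b'
- z = 'c'

Verification:
- uvxyz = 'ab' + 'c' + 'a' + 'b' + 'c' = abcabc ✓
- |vxy| = |'cab'| = 3 ≤ 3 ✓
- |vy| = |'cb'| = 2 > 0 ✓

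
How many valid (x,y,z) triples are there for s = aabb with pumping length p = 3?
6

For s = 'aabb' with pumping length p = 3:

Constraints: |xy| ≤ 3, |y| > 0

Valid decompositions (|xy| ≤ p, |y| ≥ 1):
  • x='', y='a', z='abb'
  • x='a', y='a', z='bb'
  • x='', y='aa', z='bb'
  • x='aa', y='b', z='b'
  • x='a', y='ab', z='b'
  • x='', y='aab', z='b'

Total count: 6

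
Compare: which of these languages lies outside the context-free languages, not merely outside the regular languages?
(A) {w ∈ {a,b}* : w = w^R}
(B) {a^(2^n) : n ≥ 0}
(B) {a^(2^n) : n ≥ 0}

(B) {a^(2^n) : n ≥ 0} requires the CFL pumping lemma.

- {w ∈ {a,b}* : w = w^R} is context-free (but not regular)
  • Can be shown non-regular with the regular pumping lemma
  • After pumping, the string is no longer symmetric

- {a^(2^n) : n ≥ 0} is NOT context-free
  • Requires the CFL pumping lemma to prove
  • Gaps between powers of 2 grow exponentially

The CFL pumping lemma is "stronger" in that it can prove non-membership
in the larger class of context-free languages.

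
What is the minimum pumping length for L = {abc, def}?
p = 4

For a finite language L, the pumping lemma holds vacuously if p > max|s| for s ∈ L.

The longest string in L = {abc, def} has length 3.
If p = 4, then no string s ∈ L has |s| ≥ p, so the condition is vacuously true.

The minimum pumping length is p = 4.

Why no smaller p works: for any p ≤ 3, the longest string s ∈ L has |s| = 3 ≥ p, so it would
have to be pumpable; but pumping up (i = 2, 3, ...) produces ever longer strings, which cannot all lie in the
finite language L. So the pumping property fails for every p ≤ 3.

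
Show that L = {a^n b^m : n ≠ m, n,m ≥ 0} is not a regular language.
Assume for contradiction that L is regular, and let p ≥ 1 be the pumping length given by the pumping lemma.
Choose s = a^p b^(p + p!). Then s ∈ L because p ≠ p + p! (as p! ≥ 1), and |s| ≥ p.
By the pumping lemma, s = xyz for some x, y, z with |xy| ≤ p, |y| ≥ 1, and xy^i z ∈ L for every i ≥ 0.
Since |xy| ≤ p and the first p symbols of s are all a's, y = a^k for some k with 1 ≤ k ≤ p.
For every i ≥ 0, xy^i z = a^(p + (i − 1)k) b^(p + p!).

Because 1 ≤ k ≤ p, k divides p!. Let t = p!/k (a positive integer) and take i = t + 1.
Then the number of a's is p + tk = p + p!, which equals the number of b's.
So xy^(t+1) z = a^(p + p!) b^(p + p!) has equally many a's and b's and is NOT in L.

This contradicts the pumping lemma, which requires xy^i z ∈ L for all i ≥ 0.
Hence L = {a^n b^m : n ≠ m, n,m ≥ 0} is not regular. ∎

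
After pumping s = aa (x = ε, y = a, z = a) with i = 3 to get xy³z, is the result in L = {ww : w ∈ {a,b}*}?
Yes

xy³z = ε · aaa · a = aaaa.
aaaa splits into halves aa · aa, which are equal, so it is in L (w = aa).
(A single pumped string landing in L is not a contradiction by itself; a non-regularity proof needs some i for which xy^i z ∉ L, for every admissible decomposition.)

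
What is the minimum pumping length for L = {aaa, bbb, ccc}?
p = 4

For a finite language L, the pumping lemma holds vacuously if p > max|s| for s ∈ L.

The longest string in L = {aaa, bbb, ccc} has length 3.
If p = 4, then no string s ∈ L has |s| ≥ p, so the condition is vacuously true.

The minimum pumping length is p = 4.

Why no smaller p works: for any p ≤ 3, the longest string s ∈ L has |s| = 3 ≥ p, so it would
have to be pumpable; but pumping up (i = 2, 3, ...) produces ever longer strings, which cannot all lie in the
finite language L. So the pumping property fails for every p ≤ 3.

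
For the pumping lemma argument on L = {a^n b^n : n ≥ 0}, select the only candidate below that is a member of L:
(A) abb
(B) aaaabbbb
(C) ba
(B) aaaabbbb

The pumping lemma is applied to a string s that lies in L, so first check membership of each option:
- (A) abb has 1 a's and 2 b's; 1 ≠ 2, so it is not in L ✗
- (B) aaaabbbb = a^4 b^4 has equal counts (4 = 4), so it is in L ✓
- (C) ba has an a after a b, so it is not of the form a^n b^n and is not in L ✗

Only (B) aaaabbbb is in L, so it is the only candidate that could play the role of s.
(In a complete proof one picks s in terms of the pumping length p so that |s| ≥ p is guaranteed; a fixed string like aaaabbbb illustrates the shape of such an s.)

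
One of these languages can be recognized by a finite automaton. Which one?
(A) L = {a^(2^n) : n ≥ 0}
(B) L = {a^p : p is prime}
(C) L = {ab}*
(C) {ab}*

(C) L = {ab}* is regular.

This can be recognized by a finite automaton (DFA/NFA).
Regular expressions like {ab}* define regular languages.

The other choices are not regular:
- {a^p : p is prime}: After pumping, the length becomes composite
- {a^(2^n) : n ≥ 0}: After pumping, length is no longer a power of 2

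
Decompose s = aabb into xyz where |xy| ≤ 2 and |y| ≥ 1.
x = '', y = 'a', z = 'abb'

For s = aabb and p = 2, one valid decomposition is:
- x = '' (length 0)
- y = 'a' (length 1)
- z = 'abb' (length 3)

Verification:
- xyz = '' + 'a' + 'abb' = aabb ✓
- |xy| = 1 ≤ 2 ✓
- |y| = 1 > 0 ✓

All pumping lemma constraints are satisfied.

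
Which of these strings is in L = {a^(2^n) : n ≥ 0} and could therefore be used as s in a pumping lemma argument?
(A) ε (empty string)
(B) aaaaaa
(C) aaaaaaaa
(C) aaaaaaaa

The pumping lemma is applied to a string s that lies in L, so first check membership of each option:
- (A) ε has length 0, which is not a power of 2, so it is not in L ✗
- (B) aaaaaa has length 6, strictly between 2^2 = 4 and 2^3 = 8, so it is not in L ✗
- (C) aaaaaaaa has length 8 = 2^3, so it is in L ✓

Only (C) aaaaaaaa is in L, so it is the only candidate that could play the role of s.
(In a complete proof one picks s in terms of the pumping length p so that |s| ≥ p is guaranteed; a fixed string like aaaaaaaa illustrates the shape of such an s.)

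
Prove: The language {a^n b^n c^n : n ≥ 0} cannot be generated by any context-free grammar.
Assume for contradiction that L is context-free, and let p ≥ 1 be the pumping length given by the pumping lemma for CFLs.
Choose s = a^p b^p c^p. Then s ∈ L and |s| = 3p ≥ p.
By the CFL pumping lemma, s = uvxyz for some u, v, x, y, z with |vxy| ≤ p, |vy| ≥ 1, and uv^i xy^i z ∈ L for every i ≥ 0.

Because |vxy| ≤ p, the window vxy cannot contain both an a and a c: any substring of s containing both must include the entire block b^p plus at least one a and one c, so it has length ≥ p + 2 > p.
Hence at least one of the letters a, c does not occur in vy at all.

Take i = 0: the string uxz is obtained from s by deleting |vy| ≥ 1 symbols, so |uxz| = 3p − |vy| < 3p.
But the letter (a or c) that does not occur in vy still occurs exactly p times in uxz. Every string of L with exactly p copies of some letter is a^p b^p c^p, of length 3p. Since |uxz| < 3p, uxz ∉ L.

This contradicts the CFL pumping lemma, which requires uv^i xy^i z ∈ L for all i ≥ 0.
Hence L = {a^n b^n c^n : n ≥ 0} is not context-free. ∎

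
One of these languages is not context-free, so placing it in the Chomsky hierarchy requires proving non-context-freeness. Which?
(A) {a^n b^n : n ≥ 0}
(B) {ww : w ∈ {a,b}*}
(B) {ww : w ∈ {a,b}*}

(B) {ww : w ∈ {a,b}*} requires the CFL pumping lemma.

- {a^n b^n : n ≥ 0} is context-free (but not regular)
  • Can be shown non-regular with the regular pumping lemma
  • After pumping, the number of a's and b's become unequal

- {ww : w ∈ {a,b}*} is NOT context-free
  • Requires the CFL pumping lemma to prove
  • Even a PDA cannot compare two arbitrary halves symbol by symbol; CFL pumping on a^p b^p a^p b^p fails

The CFL pumping lemma is "stronger" in that it can prove non-membership
in the larger class of context-free languages.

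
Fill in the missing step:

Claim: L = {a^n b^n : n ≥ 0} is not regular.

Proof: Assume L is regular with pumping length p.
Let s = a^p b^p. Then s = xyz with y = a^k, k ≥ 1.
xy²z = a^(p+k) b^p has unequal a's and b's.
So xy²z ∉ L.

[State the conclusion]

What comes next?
This contradicts the pumping lemma for regular languages,
which guarantees xy^i z ∈ L for all i ≥ 0.

Since our assumption that L is regular leads to a contradiction,
we conclude that L = {a^n b^n : n ≥ 0} is NOT regular. ∎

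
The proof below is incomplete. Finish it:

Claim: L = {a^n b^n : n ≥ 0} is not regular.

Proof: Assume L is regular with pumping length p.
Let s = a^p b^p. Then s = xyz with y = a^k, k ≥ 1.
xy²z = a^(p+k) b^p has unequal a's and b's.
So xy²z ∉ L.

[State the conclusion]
This contradicts the pumping lemma for regular languages,
which guarantees xy^i z ∈ L for all i ≥ 0.

Since our assumption that L is regular leads to a contradiction,
we conclude that L = {a^n b^n : n ≥ 0} is NOT regular. ∎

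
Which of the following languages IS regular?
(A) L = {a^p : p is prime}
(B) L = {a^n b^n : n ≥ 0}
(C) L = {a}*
(C) {a}*

(C) L = {a}* is regular.

This can be recognized by a finite automaton (DFA/NFA).
Regular expressions like {a}* define regular languages.

The other choices are not regular:
- {a^p : p is prime}: After pumping, the length becomes composite
- {a^n b^n : n ≥ 0}: After pumping, the number of a's and b's become unequal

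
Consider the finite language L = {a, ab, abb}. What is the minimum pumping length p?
p = 4

For a finite language L, the pumping lemma holds vacuously if p > max|s| for s ∈ L.

The longest string in L = {a, ab, abb} has length 3.
If p = 4, then no string s ∈ L has |s| ≥ p, so the condition is vacuously true.

The minimum pumping length is p = 4.

Why no smaller p works: for any p ≤ 3, the longest string s ∈ L has |s| = 3 ≥ p, so it would
have to be pumpable; but pumping up (i = 2, 3, ...) produces ever longer strings, which cannot all lie in the
finite language L. So the pumping property fails for every p ≤ 3.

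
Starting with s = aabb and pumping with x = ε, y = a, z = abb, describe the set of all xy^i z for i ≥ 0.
{xy^i z : i ≥ 0} = {a^(i+1) b^2 : i ≥ 0} = {abb, aabb, aaabb, ...}

With x = ε, y = a, z = abb: Starting with aabb and pumping the first 'a' (z = abb keeps the second 'a'), we get strings with i+1 a's followed by 2 b's for i = 0, 1, 2, ...; note bb is not produced because z always contributes one a.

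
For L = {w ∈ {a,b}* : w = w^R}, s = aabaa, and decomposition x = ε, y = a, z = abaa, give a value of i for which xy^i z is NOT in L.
i = 2

xy²z = ε · aa · abaa = aaabaa; aaabaa reversed is aabaaa ≠ aaabaa, so it is not a palindrome and is not in L.
(Other choices also work, e.g. i = 0, 3; only i = 1 is guaranteed to stay in L since xy¹z = s.)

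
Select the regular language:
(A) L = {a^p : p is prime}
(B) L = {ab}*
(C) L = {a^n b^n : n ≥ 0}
(B) {ab}*

(B) L = {ab}* is regular.

This can be recognized by a finite automaton (DFA/NFA).
Regular expressions like {ab}* define regular languages.

The other choices are not regular:
- {a^n b^n : n ≥ 0}: After pumping, the number of a's and b's become unequal
- {a^p : p is prime}: After pumping, the length becomes composite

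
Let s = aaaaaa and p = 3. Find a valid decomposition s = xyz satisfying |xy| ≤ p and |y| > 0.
x = '', y = 'aa', z = 'aaaa'

For s = aaaaaa and p = 3, one valid decomposition is:
- x = '' (length 0)
- y = 'aa' (length 2)
- z = 'aaaa' (length 4)

Verification:
- xyz = '' + 'aa' + 'aaaa' = aaaaaa ✓
- |xy| = 2 ≤ 3 ✓
- |y| = 2 > 0 ✓

All pumping lemma constraints are satisfied.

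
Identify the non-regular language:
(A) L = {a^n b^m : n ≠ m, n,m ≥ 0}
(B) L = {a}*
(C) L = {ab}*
(A) {a^n b^m : n ≠ m, n,m ≥ 0}

(A) L = {a^n b^m : n ≠ m, n,m ≥ 0} is NOT regular.

The pumping lemma can be used to prove this:
After pumping a's, we can make n = m

The other languages are regular because they can be recognized by finite automata.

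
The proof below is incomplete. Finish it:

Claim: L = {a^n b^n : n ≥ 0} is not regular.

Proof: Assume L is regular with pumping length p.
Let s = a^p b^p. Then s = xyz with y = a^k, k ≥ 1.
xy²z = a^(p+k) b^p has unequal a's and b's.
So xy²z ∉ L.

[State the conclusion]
This contradicts the pumping lemma for regular languages,
which guarantees xy^i z ∈ L for all i ≥ 0.

Since our assumption that L is regular leads to a contradiction,
we conclude that L = {a^n b^n : n ≥ 0} is NOT regular. ∎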